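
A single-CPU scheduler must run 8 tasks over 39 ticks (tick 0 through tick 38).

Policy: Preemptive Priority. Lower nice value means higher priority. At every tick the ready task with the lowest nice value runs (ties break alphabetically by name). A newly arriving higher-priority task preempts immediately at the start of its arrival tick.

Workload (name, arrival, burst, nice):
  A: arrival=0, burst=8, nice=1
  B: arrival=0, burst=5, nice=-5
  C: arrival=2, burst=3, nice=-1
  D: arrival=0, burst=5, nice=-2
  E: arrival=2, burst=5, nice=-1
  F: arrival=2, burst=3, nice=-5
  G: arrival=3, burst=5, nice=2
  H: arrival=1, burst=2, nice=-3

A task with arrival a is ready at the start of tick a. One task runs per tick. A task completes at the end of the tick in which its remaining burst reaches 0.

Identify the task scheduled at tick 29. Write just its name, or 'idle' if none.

running at tick 29 = A

t=0: ready={A,B,D} → run B
t=1: ready={A,B,D,H} → run B
t=2: ready={A,B,C,D,E,F,H} → run B
t=3: ready={A,B,C,D,E,F,G,H} → run B
t=4: ready={A,B,C,D,E,F,G,H} → run B
t=5: ready={A,C,D,E,F,G,H} → run F
t=6: ready={A,C,D,E,F,G,H} → run F
t=7: ready={A,C,D,E,F,G,H} → run F
t=8: ready={A,C,D,E,G,H} → run H
t=9: ready={A,C,D,E,G,H} → run H
t=10: ready={A,C,D,E,G} → run D
t=11: ready={A,C,D,E,G} → run D
t=12: ready={A,C,D,E,G} → run D
t=13: ready={A,C,D,E,G} → run D
t=14: ready={A,C,D,E,G} → run D
t=15: ready={A,C,E,G} → run C
t=16: ready={A,C,E,G} → run C
t=17: ready={A,C,E,G} → run C
t=18: ready={A,E,G} → run E
t=19: ready={A,E,G} → run E
t=20: ready={A,E,G} → run E
t=21: ready={A,E,G} → run E
t=22: ready={A,E,G} → run E
t=23: ready={A,G} → run A
t=24: ready={A,G} → run A
t=25: ready={A,G} → run A
t=26: ready={A,G} → run A
t=27: ready={A,G} → run A
t=28: ready={A,G} → run A
t=29: ready={A,G} → run A
t=30: ready={A,G} → run A
t=31: ready={G} → run G
t=32: ready={G} → run G
t=33: ready={G} → run G
t=34: ready={G} → run G
t=35: ready={G} → run G
t=36: (idle)
t=37: (idle)
t=38: (idle)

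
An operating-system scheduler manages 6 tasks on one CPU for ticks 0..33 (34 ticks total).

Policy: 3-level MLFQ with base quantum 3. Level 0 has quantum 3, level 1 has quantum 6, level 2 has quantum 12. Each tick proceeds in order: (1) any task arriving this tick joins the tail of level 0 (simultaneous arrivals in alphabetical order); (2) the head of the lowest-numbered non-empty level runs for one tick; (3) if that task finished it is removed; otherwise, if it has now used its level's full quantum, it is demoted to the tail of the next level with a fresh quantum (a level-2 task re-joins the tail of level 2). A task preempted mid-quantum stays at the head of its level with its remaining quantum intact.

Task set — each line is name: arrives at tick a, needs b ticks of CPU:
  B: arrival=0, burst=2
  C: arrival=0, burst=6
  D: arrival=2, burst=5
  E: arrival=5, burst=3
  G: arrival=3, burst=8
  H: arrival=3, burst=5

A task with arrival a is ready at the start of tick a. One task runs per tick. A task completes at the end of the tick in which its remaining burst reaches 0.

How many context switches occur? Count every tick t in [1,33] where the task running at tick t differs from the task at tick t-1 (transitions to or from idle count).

context switches = 10

t=0: L0/L1/L2 = BC/-/- → run B
t=1: L0/L1/L2 = BC/-/- → run B
t=2: L0/L1/L2 = CD/-/- → run C
t=3: L0/L1/L2 = CDGH/-/- → run C
t=4: L0/L1/L2 = CDGH/-/- → run C
t=5: L0/L1/L2 = DGHE/C/- → run D
t=6: L0/L1/L2 = DGHE/C/- → run D
t=7: L0/L1/L2 = DGHE/C/- → run D
t=8: L0/L1/L2 = GHE/CD/- → run G
t=9: L0/L1/L2 = GHE/CD/- → run G
t=10: L0/L1/L2 = GHE/CD/- → run G
t=11: L0/L1/L2 = HE/CDG/- → run H
t=12: L0/L1/L2 = HE/CDG/- → run H
t=13: L0/L1/L2 = HE/CDG/- → run H
t=14: L0/L1/L2 = E/CDGH/- → run E
t=15: L0/L1/L2 = E/CDGH/- → run E
t=16: L0/L1/L2 = E/CDGH/- → run E
t=17: L0/L1/L2 = -/CDGH/- → run C
t=18: L0/L1/L2 = -/CDGH/- → run C
t=19: L0/L1/L2 = -/CDGH/- → run C
t=20: L0/L1/L2 = -/DGH/- → run D
t=21: L0/L1/L2 = -/DGH/- → run D
t=22: L0/L1/L2 = -/GH/- → run G
t=23: L0/L1/L2 = -/GH/- → run G
t=24: L0/L1/L2 = -/GH/- → run G
t=25: L0/L1/L2 = -/GH/- → run G
t=26: L0/L1/L2 = -/GH/- → run G
t=27: L0/L1/L2 = -/H/- → run H
t=28: L0/L1/L2 = -/H/- → run H
t=29: (idle)
t=30: (idle)
t=31: (idle)
t=32: (idle)
t=33: (idle)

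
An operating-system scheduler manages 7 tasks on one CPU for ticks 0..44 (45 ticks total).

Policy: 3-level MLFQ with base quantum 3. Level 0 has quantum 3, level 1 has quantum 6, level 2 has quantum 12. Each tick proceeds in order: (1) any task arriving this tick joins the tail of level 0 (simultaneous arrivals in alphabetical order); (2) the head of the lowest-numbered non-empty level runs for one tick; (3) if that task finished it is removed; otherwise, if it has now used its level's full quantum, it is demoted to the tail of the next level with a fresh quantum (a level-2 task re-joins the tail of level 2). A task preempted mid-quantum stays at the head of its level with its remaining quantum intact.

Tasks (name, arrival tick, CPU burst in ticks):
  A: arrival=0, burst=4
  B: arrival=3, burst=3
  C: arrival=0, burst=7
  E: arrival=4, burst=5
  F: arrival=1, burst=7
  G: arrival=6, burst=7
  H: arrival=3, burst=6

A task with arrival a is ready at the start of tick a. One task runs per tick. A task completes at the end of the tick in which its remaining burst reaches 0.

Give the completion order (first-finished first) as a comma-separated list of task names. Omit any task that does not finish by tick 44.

completion order = B, A, C, F, H, E, G

t=0: L0/L1/L2 = AC/-/- → run A
t=1: L0/L1/L2 = ACF/-/- → run A
t=2: L0/L1/L2 = ACF/-/- → run A
t=3: L0/L1/L2 = CFBH/A/- → run C
t=4: L0/L1/L2 = CFBHE/A/- → run C
t=5: L0/L1/L2 = CFBHE/A/- → run C
t=6: L0/L1/L2 = FBHEG/AC/- → run F
t=7: L0/L1/L2 = FBHEG/AC/- → run F
t=8: L0/L1/L2 = FBHEG/AC/- → run F
t=9: L0/L1/L2 = BHEG/ACF/- → run B
t=10: L0/L1/L2 = BHEG/ACF/- → run B
t=11: L0/L1/L2 = BHEG/ACF/- → run B
t=12: L0/L1/L2 = HEG/ACF/- → run H
t=13: L0/L1/L2 = HEG/ACF/- → run H
t=14: L0/L1/L2 = HEG/ACF/- → run H
t=15: L0/L1/L2 = EG/ACFH/- → run E
t=16: L0/L1/L2 = EG/ACFH/- → run E
t=17: L0/L1/L2 = EG/ACFH/- → run E
t=18: L0/L1/L2 = G/ACFHE/- → run G
t=19: L0/L1/L2 = G/ACFHE/- → run G
t=20: L0/L1/L2 = G/ACFHE/- → run G
t=21: L0/L1/L2 = -/ACFHEG/- → run A
t=22: L0/L1/L2 = -/CFHEG/- → run C
t=23: L0/L1/L2 = -/CFHEG/- → run C
t=24: L0/L1/L2 = -/CFHEG/- → run C
t=25: L0/L1/L2 = -/CFHEG/- → run C
t=26: L0/L1/L2 = -/FHEG/- → run F
t=27: L0/L1/L2 = -/FHEG/- → run F
t=28: L0/L1/L2 = -/FHEG/- → run F
t=29: L0/L1/L2 = -/FHEG/- → run F
t=30: L0/L1/L2 = -/HEG/- → run H
t=31: L0/L1/L2 = -/HEG/- → run H
t=32: L0/L1/L2 = -/HEG/- → run H
t=33: L0/L1/L2 = -/EG/- → run E
t=34: L0/L1/L2 = -/EG/- → run E
t=35: L0/L1/L2 = -/G/- → run G
t=36: L0/L1/L2 = -/G/- → run G
t=37: L0/L1/L2 = -/G/- → run G
t=38: L0/L1/L2 = -/G/- → run G
t=39: (idle)
t=40: (idle)
t=41: (idle)
t=42: (idle)
t=43: (idle)
t=44: (idle)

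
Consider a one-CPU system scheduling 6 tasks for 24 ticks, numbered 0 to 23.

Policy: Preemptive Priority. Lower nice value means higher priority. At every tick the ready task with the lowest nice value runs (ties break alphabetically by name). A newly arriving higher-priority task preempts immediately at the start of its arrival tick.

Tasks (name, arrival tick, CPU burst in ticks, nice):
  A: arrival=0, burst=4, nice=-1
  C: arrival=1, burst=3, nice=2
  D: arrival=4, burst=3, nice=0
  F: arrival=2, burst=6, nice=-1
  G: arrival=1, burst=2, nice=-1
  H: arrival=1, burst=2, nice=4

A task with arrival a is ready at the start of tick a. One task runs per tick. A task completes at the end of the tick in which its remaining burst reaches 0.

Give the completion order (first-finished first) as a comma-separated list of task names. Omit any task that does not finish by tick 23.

t=0: ready={A} → run A
t=1: ready={A,C,G,H} → run A
t=2: ready={A,C,F,G,H} → run A
t=3: ready={A,C,F,G,H} → run A
t=4: ready={C,D,F,G,H} → run F
t=5: ready={C,D,F,G,H} → run F
t=6: ready={C,D,F,G,H} → run F
t=7: ready={C,D,F,G,H} → run F
t=8: ready={C,D,F,G,H} → run F
t=9: ready={C,D,F,G,H} → run F
t=10: ready={C,D,G,H} → run G
t=11: ready={C,D,G,H} → run G
t=12: ready={C,D,H} → run D
t=13: ready={C,D,H} → run D
t=14: ready={C,D,H} → run D
t=15: ready={C,H} → run C
t=16: ready={C,H} → run C
t=17: ready={C,H} → run C
t=18: ready={H} → run H
t=19: ready={H} → run H
t=20: (idle)
t=21: (idle)
t=22: (idle)
t=23: (idle)

completion order = A, F, G, D, C, H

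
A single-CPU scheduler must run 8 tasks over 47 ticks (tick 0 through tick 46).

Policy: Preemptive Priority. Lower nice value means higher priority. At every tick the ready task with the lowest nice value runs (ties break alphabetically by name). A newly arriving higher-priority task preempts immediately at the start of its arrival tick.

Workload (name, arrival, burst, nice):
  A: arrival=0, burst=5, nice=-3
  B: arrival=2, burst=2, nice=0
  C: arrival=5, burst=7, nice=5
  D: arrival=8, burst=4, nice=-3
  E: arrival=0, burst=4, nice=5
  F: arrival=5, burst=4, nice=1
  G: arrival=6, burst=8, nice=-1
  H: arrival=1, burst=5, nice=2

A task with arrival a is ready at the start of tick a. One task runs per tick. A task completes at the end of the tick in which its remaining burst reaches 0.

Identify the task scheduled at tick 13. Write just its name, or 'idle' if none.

running at tick 13 = G

t=0: ready={A,E} → run A
t=1: ready={A,E,H} → run A
t=2: ready={A,B,E,H} → run A
t=3: ready={A,B,E,H} → run A
t=4: ready={A,B,E,H} → run A
t=5: ready={B,C,E,F,H} → run B
t=6: ready={B,C,E,F,G,H} → run G
t=7: ready={B,C,E,F,G,H} → run G
t=8: ready={B,C,D,E,F,G,H} → run D
t=9: ready={B,C,D,E,F,G,H} → run D
t=10: ready={B,C,D,E,F,G,H} → run D
t=11: ready={B,C,D,E,F,G,H} → run D
t=12: ready={B,C,E,F,G,H} → run G
t=13: ready={B,C,E,F,G,H} → run G
t=14: ready={B,C,E,F,G,H} → run G
t=15: ready={B,C,E,F,G,H} → run G
t=16: ready={B,C,E,F,G,H} → run G
t=17: ready={B,C,E,F,G,H} → run G
t=18: ready={B,C,E,F,H} → run B
t=19: ready={C,E,F,H} → run F
t=20: ready={C,E,F,H} → run F
t=21: ready={C,E,F,H} → run F
t=22: ready={C,E,F,H} → run F
t=23: ready={C,E,H} → run H
t=24: ready={C,E,H} → run H
t=25: ready={C,E,H} → run H
t=26: ready={C,E,H} → run H
t=27: ready={C,E,H} → run H
t=28: ready={C,E} → run C
t=29: ready={C,E} → run C
t=30: ready={C,E} → run C
t=31: ready={C,E} → run C
t=32: ready={C,E} → run C
t=33: ready={C,E} → run C
t=34: ready={C,E} → run C
t=35: ready={E} → run E
t=36: ready={E} → run E
t=37: ready={E} → run E
t=38: ready={E} → run E
t=39: (idle)
t=40: (idle)
t=41: (idle)
t=42: (idle)
t=43: (idle)
t=44: (idle)
t=45: (idle)
t=46: (idle)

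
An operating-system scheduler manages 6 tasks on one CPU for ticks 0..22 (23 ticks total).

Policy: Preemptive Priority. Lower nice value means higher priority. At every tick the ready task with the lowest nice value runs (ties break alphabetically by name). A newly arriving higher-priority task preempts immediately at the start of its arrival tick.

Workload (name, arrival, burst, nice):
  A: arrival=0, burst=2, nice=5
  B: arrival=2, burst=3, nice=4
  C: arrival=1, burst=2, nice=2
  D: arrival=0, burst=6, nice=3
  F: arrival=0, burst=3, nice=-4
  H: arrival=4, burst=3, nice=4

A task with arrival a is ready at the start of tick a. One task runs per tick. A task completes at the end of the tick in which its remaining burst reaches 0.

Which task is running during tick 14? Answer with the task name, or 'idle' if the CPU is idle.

running at tick 14 = H

t=0: ready={A,D,F} → run F
t=1: ready={A,C,D,F} → run F
t=2: ready={A,B,C,D,F} → run F
t=3: ready={A,B,C,D} → run C
t=4: ready={A,B,C,D,H} → run C
t=5: ready={A,B,D,H} → run D
t=6: ready={A,B,D,H} → run D
t=7: ready={A,B,D,H} → run D
t=8: ready={A,B,D,H} → run D
t=9: ready={A,B,D,H} → run D
t=10: ready={A,B,D,H} → run D
t=11: ready={A,B,H} → run B
t=12: ready={A,B,H} → run B
t=13: ready={A,B,H} → run B
t=14: ready={A,H} → run H
t=15: ready={A,H} → run H
t=16: ready={A,H} → run H
t=17: ready={A} → run A
t=18: ready={A} → run A
t=19: (idle)
t=20: (idle)
t=21: (idle)
t=22: (idle)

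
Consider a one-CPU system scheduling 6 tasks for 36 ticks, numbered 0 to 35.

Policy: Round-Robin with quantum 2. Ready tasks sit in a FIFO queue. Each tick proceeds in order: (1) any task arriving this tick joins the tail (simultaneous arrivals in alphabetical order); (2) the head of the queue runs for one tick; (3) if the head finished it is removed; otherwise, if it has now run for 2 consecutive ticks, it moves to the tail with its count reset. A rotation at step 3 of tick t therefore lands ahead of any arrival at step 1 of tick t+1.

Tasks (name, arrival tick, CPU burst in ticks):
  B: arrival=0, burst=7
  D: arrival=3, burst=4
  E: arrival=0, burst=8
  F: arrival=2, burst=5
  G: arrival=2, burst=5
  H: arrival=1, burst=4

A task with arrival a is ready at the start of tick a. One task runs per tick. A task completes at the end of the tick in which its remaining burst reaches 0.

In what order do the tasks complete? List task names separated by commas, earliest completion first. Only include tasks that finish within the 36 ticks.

t=0: queue=[B,E] q_used=0 → run B
t=1: queue=[B,E,H] q_used=1 → run B
t=2: queue=[E,H,B,F,G] q_used=0 → run E
t=3: queue=[E,H,B,F,G,D] q_used=1 → run E
t=4: queue=[H,B,F,G,D,E] q_used=0 → run H
t=5: queue=[H,B,F,G,D,E] q_used=1 → run H
t=6: queue=[B,F,G,D,E,H] q_used=0 → run B
t=7: queue=[B,F,G,D,E,H] q_used=1 → run B
t=8: queue=[F,G,D,E,H,B] q_used=0 → run F
t=9: queue=[F,G,D,E,H,B] q_used=1 → run F
t=10: queue=[G,D,E,H,B,F] q_used=0 → run G
t=11: queue=[G,D,E,H,B,F] q_used=1 → run G
t=12: queue=[D,E,H,B,F,G] q_used=0 → run D
t=13: queue=[D,E,H,B,F,G] q_used=1 → run D
t=14: queue=[E,H,B,F,G,D] q_used=0 → run E
t=15: queue=[E,H,B,F,G,D] q_used=1 → run E
t=16: queue=[H,B,F,G,D,E] q_used=0 → run H
t=17: queue=[H,B,F,G,D,E] q_used=1 → run H
t=18: queue=[B,F,G,D,E] q_used=0 → run B
t=19: queue=[B,F,G,D,E] q_used=1 → run B
t=20: queue=[F,G,D,E,B] q_used=0 → run F
t=21: queue=[F,G,D,E,B] q_used=1 → run F
t=22: queue=[G,D,E,B,F] q_used=0 → run G
t=23: queue=[G,D,E,B,F] q_used=1 → run G
t=24: queue=[D,E,B,F,G] q_used=0 → run D
t=25: queue=[D,E,B,F,G] q_used=1 → run D
t=26: queue=[E,B,F,G] q_used=0 → run E
t=27: queue=[E,B,F,G] q_used=1 → run E
t=28: queue=[B,F,G,E] q_used=0 → run B
t=29: queue=[F,G,E] q_used=0 → run F
t=30: queue=[G,E] q_used=0 → run G
t=31: queue=[E] q_used=0 → run E
t=32: queue=[E] q_used=1 → run E
t=33: (idle)
t=34: (idle)
t=35: (idle)

completion order = H, D, B, F, G, E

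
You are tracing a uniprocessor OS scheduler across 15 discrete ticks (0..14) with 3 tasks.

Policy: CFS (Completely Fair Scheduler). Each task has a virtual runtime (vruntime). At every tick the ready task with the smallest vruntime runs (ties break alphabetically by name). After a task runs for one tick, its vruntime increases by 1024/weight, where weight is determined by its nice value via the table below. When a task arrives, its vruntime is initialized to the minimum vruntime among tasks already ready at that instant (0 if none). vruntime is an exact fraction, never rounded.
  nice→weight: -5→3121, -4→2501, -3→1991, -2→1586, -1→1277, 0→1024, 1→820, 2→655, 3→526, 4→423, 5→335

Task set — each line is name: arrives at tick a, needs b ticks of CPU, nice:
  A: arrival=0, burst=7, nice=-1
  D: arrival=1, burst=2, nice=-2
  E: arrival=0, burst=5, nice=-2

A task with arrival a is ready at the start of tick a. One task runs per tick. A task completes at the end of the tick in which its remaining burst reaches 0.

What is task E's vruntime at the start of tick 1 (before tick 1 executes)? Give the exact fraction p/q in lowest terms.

vruntime(E, start of tick 1) = 0/1

t=0: vr[A=0 E=0] → run A
t=1: vr[A=1024/1277 D=0 E=0] → run D
t=2: vr[A=1024/1277 D=512/793 E=0] → run E
t=3: vr[A=1024/1277 D=512/793 E=512/793] → run D
t=4: vr[A=1024/1277 E=512/793] → run E
t=5: vr[A=1024/1277 E=1024/793] → run A
t=6: vr[A=2048/1277 E=1024/793] → run E
t=7: vr[A=2048/1277 E=1536/793] → run A
t=8: vr[A=3072/1277 E=1536/793] → run E
t=9: vr[A=3072/1277 E=2048/793] → run A
t=10: vr[A=4096/1277 E=2048/793] → run E
t=11: vr[A=4096/1277] → run A
t=12: vr[A=5120/1277] → run A
t=13: vr[A=6144/1277] → run A
t=14: (idle)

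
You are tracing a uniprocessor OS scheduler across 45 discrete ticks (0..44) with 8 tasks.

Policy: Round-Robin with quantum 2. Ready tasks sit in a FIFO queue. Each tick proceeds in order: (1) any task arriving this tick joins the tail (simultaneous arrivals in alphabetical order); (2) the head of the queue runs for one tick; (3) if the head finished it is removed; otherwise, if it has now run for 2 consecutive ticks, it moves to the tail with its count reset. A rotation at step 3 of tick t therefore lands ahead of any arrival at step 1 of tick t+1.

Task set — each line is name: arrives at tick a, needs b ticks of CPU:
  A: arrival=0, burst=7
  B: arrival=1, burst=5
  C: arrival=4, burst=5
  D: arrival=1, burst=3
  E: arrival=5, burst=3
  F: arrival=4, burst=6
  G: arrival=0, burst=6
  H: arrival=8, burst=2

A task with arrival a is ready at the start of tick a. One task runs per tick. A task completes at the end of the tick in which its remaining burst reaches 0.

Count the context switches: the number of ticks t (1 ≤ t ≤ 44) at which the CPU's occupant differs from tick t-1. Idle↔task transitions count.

t=0: queue=[A,G] q_used=0 → run A
t=1: queue=[A,G,B,D] q_used=1 → run A
t=2: queue=[G,B,D,A] q_used=0 → run G
t=3: queue=[G,B,D,A] q_used=1 → run G
t=4: queue=[B,D,A,G,C,F] q_used=0 → run B
t=5: queue=[B,D,A,G,C,F,E] q_used=1 → run B
t=6: queue=[D,A,G,C,F,E,B] q_used=0 → run D
t=7: queue=[D,A,G,C,F,E,B] q_used=1 → run D
t=8: queue=[A,G,C,F,E,B,D,H] q_used=0 → run A
t=9: queue=[A,G,C,F,E,B,D,H] q_used=1 → run A
t=10: queue=[G,C,F,E,B,D,H,A] q_used=0 → run G
t=11: queue=[G,C,F,E,B,D,H,A] q_used=1 → run G
t=12: queue=[C,F,E,B,D,H,A,G] q_used=0 → run C
t=13: queue=[C,F,E,B,D,H,A,G] q_used=1 → run C
t=14: queue=[F,E,B,D,H,A,G,C] q_used=0 → run F
t=15: queue=[F,E,B,D,H,A,G,C] q_used=1 → run F
t=16: queue=[E,B,D,H,A,G,C,F] q_used=0 → run E
t=17: queue=[E,B,D,H,A,G,C,F] q_used=1 → run E
t=18: queue=[B,D,H,A,G,C,F,E] q_used=0 → run B
t=19: queue=[B,D,H,A,G,C,F,E] q_used=1 → run B
t=20: queue=[D,H,A,G,C,F,E,B] q_used=0 → run D
t=21: queue=[H,A,G,C,F,E,B] q_used=0 → run H
t=22: queue=[H,A,G,C,F,E,B] q_used=1 → run H
t=23: queue=[A,G,C,F,E,B] q_used=0 → run A
t=24: queue=[A,G,C,F,E,B] q_used=1 → run A
t=25: queue=[G,C,F,E,B,A] q_used=0 → run G
t=26: queue=[G,C,F,E,B,A] q_used=1 → run G
t=27: queue=[C,F,E,B,A] q_used=0 → run C
t=28: queue=[C,F,E,B,A] q_used=1 → run C
t=29: queue=[F,E,B,A,C] q_used=0 → run F
t=30: queue=[F,E,B,A,C] q_used=1 → run F
t=31: queue=[E,B,A,C,F] q_used=0 → run E
t=32: queue=[B,A,C,F] q_used=0 → run B
t=33: queue=[A,C,F] q_used=0 → run A
t=34: queue=[C,F] q_used=0 → run C
t=35: queue=[F] q_used=0 → run F
t=36: queue=[F] q_used=1 → run F
t=37: (idle)
t=38: (idle)
t=39: (idle)
t=40: (idle)
t=41: (idle)
t=42: (idle)
t=43: (idle)
t=44: (idle)

context switches = 21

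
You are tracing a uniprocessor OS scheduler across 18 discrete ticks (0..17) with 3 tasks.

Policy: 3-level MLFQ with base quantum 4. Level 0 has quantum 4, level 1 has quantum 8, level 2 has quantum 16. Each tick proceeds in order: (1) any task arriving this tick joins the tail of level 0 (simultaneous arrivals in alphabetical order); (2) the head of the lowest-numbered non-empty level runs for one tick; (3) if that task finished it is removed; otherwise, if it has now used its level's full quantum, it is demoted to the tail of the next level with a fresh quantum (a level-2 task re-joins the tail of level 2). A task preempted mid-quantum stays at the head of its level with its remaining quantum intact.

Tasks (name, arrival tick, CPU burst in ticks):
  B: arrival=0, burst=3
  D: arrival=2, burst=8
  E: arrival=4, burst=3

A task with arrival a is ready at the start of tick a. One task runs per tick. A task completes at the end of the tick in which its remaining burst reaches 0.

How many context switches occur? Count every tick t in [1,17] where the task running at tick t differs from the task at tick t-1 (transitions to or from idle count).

context switches = 4

t=0: L0/L1/L2 = B/-/- → run B
t=1: L0/L1/L2 = B/-/- → run B
t=2: L0/L1/L2 = BD/-/- → run B
t=3: L0/L1/L2 = D/-/- → run D
t=4: L0/L1/L2 = DE/-/- → run D
t=5: L0/L1/L2 = DE/-/- → run D
t=6: L0/L1/L2 = DE/-/- → run D
t=7: L0/L1/L2 = E/D/- → run E
t=8: L0/L1/L2 = E/D/- → run E
t=9: L0/L1/L2 = E/D/- → run E
t=10: L0/L1/L2 = -/D/- → run D
t=11: L0/L1/L2 = -/D/- → run D
t=12: L0/L1/L2 = -/D/- → run D
t=13: L0/L1/L2 = -/D/- → run D
t=14: (idle)
t=15: (idle)
t=16: (idle)
t=17: (idle)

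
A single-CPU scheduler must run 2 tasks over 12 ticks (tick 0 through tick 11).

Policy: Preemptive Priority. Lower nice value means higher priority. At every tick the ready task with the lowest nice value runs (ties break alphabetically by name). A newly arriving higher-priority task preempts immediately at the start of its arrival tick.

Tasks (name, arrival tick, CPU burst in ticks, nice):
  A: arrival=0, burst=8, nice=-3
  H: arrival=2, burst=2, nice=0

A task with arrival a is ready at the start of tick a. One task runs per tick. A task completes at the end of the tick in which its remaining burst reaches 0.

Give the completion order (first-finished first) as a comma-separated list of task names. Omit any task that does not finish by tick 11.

t=0: ready={A} → run A
t=1: ready={A} → run A
t=2: ready={A,H} → run A
t=3: ready={A,H} → run A
t=4: ready={A,H} → run A
t=5: ready={A,H} → run A
t=6: ready={A,H} → run A
t=7: ready={A,H} → run A
t=8: ready={H} → run H
t=9: ready={H} → run H
t=10: (idle)
t=11: (idle)

completion order = A, H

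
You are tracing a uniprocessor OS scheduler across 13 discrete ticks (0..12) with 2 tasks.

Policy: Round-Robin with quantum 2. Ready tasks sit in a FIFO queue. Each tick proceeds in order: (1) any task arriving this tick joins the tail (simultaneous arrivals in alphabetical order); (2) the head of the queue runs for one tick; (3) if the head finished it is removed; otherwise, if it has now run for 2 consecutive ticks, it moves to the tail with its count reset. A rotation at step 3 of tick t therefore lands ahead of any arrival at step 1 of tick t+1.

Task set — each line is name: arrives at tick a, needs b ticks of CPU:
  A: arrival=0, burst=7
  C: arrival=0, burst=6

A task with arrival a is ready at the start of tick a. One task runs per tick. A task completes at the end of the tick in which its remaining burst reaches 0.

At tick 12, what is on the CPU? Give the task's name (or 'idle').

t=0: queue=[A,C] q_used=0 → run A
t=1: queue=[A,C] q_used=1 → run A
t=2: queue=[C,A] q_used=0 → run C
t=3: queue=[C,A] q_used=1 → run C
t=4: queue=[A,C] q_used=0 → run A
t=5: queue=[A,C] q_used=1 → run A
t=6: queue=[C,A] q_used=0 → run C
t=7: queue=[C,A] q_used=1 → run C
t=8: queue=[A,C] q_used=0 → run A
t=9: queue=[A,C] q_used=1 → run A
t=10: queue=[C,A] q_used=0 → run C
t=11: queue=[C,A] q_used=1 → run C
t=12: queue=[A] q_used=0 → run A

running at tick 12 = A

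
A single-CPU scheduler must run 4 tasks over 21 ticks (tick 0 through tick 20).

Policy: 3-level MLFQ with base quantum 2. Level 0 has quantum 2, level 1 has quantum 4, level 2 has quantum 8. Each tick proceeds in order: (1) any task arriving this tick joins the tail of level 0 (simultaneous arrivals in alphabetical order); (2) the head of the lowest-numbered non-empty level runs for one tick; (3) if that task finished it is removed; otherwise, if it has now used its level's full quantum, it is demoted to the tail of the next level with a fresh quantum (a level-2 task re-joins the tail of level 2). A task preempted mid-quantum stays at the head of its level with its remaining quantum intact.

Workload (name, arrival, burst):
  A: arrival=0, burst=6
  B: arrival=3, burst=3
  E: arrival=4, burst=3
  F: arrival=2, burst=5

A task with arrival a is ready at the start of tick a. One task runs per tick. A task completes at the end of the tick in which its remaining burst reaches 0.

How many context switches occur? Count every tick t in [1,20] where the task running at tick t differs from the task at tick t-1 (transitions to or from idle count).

context switches = 8

t=0: L0/L1/L2 = A/-/- → run A
t=1: L0/L1/L2 = A/-/- → run A
t=2: L0/L1/L2 = F/A/- → run F
t=3: L0/L1/L2 = FB/A/- → run F
t=4: L0/L1/L2 = BE/AF/- → run B
t=5: L0/L1/L2 = BE/AF/- → run B
t=6: L0/L1/L2 = E/AFB/- → run E
t=7: L0/L1/L2 = E/AFB/- → run E
t=8: L0/L1/L2 = -/AFBE/- → run A
t=9: L0/L1/L2 = -/AFBE/- → run A
t=10: L0/L1/L2 = -/AFBE/- → run A
t=11: L0/L1/L2 = -/AFBE/- → run A
t=12: L0/L1/L2 = -/FBE/- → run F
t=13: L0/L1/L2 = -/FBE/- → run F
t=14: L0/L1/L2 = -/FBE/- → run F
t=15: L0/L1/L2 = -/BE/- → run B
t=16: L0/L1/L2 = -/E/- → run E
t=17: (idle)
t=18: (idle)
t=19: (idle)
t=20: (idle)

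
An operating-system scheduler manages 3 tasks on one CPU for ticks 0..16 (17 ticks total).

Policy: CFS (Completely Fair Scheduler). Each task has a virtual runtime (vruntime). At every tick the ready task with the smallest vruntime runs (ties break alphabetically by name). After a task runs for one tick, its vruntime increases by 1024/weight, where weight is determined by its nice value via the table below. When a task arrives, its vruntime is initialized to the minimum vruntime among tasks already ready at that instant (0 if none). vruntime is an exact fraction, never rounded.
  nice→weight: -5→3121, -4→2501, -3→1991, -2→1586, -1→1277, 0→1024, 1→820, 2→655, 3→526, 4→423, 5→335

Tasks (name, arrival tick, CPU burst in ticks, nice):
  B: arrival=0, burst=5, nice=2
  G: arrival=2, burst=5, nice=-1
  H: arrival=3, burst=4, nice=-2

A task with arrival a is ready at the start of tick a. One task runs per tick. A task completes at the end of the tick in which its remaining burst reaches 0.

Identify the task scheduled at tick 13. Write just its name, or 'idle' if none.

t=0: vr[B=0] → run B
t=1: vr[B=1024/655] → run B
t=2: vr[B=2048/655 G=2048/655] → run B
t=3: vr[B=3072/655 G=2048/655 H=2048/655] → run G
t=4: vr[B=3072/655 G=3286016/836435 H=2048/655] → run H
t=5: vr[B=3072/655 G=3286016/836435 H=1959424/519415] → run H
t=6: vr[B=3072/655 G=3286016/836435 H=2294784/519415] → run G
t=7: vr[B=3072/655 G=3956736/836435 H=2294784/519415] → run H
t=8: vr[B=3072/655 G=3956736/836435 H=2630144/519415] → run B
t=9: vr[B=4096/655 G=3956736/836435 H=2630144/519415] → run G
t=10: vr[B=4096/655 G=4627456/836435 H=2630144/519415] → run H
t=11: vr[B=4096/655 G=4627456/836435] → run G
t=12: vr[B=4096/655 G=5298176/836435] → run B
t=13: vr[G=5298176/836435] → run G
t=14: (idle)
t=15: (idle)
t=16: (idle)

running at tick 13 = G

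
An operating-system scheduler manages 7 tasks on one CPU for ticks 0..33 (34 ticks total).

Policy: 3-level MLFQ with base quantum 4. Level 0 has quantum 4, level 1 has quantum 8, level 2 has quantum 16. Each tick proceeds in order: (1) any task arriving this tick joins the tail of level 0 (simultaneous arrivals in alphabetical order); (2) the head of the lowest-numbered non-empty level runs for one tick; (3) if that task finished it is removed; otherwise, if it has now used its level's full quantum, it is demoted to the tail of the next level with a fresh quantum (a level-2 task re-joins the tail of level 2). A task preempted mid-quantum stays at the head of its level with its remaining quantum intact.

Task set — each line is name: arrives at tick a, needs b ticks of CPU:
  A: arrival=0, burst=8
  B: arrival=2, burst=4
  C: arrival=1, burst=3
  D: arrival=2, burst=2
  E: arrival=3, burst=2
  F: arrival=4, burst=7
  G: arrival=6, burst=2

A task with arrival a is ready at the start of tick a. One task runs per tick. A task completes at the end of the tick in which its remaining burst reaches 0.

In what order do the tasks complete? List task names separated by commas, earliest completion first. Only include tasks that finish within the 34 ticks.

t=0: L0/L1/L2 = A/-/- → run A
t=1: L0/L1/L2 = AC/-/- → run A
t=2: L0/L1/L2 = ACBD/-/- → run A
t=3: L0/L1/L2 = ACBDE/-/- → run A
t=4: L0/L1/L2 = CBDEF/A/- → run C
t=5: L0/L1/L2 = CBDEF/A/- → run C
t=6: L0/L1/L2 = CBDEFG/A/- → run C
t=7: L0/L1/L2 = BDEFG/A/- → run B
t=8: L0/L1/L2 = BDEFG/A/- → run B
t=9: L0/L1/L2 = BDEFG/A/- → run B
t=10: L0/L1/L2 = BDEFG/A/- → run B
t=11: L0/L1/L2 = DEFG/A/- → run D
t=12: L0/L1/L2 = DEFG/A/- → run D
t=13: L0/L1/L2 = EFG/A/- → run E
t=14: L0/L1/L2 = EFG/A/- → run E
t=15: L0/L1/L2 = FG/A/- → run F
t=16: L0/L1/L2 = FG/A/- → run F
t=17: L0/L1/L2 = FG/A/- → run F
t=18: L0/L1/L2 = FG/A/- → run F
t=19: L0/L1/L2 = G/AF/- → run G
t=20: L0/L1/L2 = G/AF/- → run G
t=21: L0/L1/L2 = -/AF/- → run A
t=22: L0/L1/L2 = -/AF/- → run A
t=23: L0/L1/L2 = -/AF/- → run A
t=24: L0/L1/L2 = -/AF/- → run A
t=25: L0/L1/L2 = -/F/- → run F
t=26: L0/L1/L2 = -/F/- → run F
t=27: L0/L1/L2 = -/F/- → run F
t=28: (idle)
t=29: (idle)
t=30: (idle)
t=31: (idle)
t=32: (idle)
t=33: (idle)

completion order = C, B, D, E, G, A, F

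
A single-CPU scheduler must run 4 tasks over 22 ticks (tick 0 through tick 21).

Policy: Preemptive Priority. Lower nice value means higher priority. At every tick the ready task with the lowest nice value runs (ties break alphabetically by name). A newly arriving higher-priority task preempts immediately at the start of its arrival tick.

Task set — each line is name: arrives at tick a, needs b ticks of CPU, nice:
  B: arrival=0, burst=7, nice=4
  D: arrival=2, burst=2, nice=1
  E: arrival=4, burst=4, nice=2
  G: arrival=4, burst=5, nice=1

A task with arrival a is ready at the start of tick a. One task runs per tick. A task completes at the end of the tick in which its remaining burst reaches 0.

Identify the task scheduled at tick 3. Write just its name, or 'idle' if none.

t=0: ready={B} → run B
t=1: ready={B} → run B
t=2: ready={B,D} → run D
t=3: ready={B,D} → run D
t=4: ready={B,E,G} → run G
t=5: ready={B,E,G} → run G
t=6: ready={B,E,G} → run G
t=7: ready={B,E,G} → run G
t=8: ready={B,E,G} → run G
t=9: ready={B,E} → run E
t=10: ready={B,E} → run E
t=11: ready={B,E} → run E
t=12: ready={B,E} → run E
t=13: ready={B} → run B
t=14: ready={B} → run B
t=15: ready={B} → run B
t=16: ready={B} → run B
t=17: ready={B} → run B
t=18: (idle)
t=19: (idle)
t=20: (idle)
t=21: (idle)

running at tick 3 = D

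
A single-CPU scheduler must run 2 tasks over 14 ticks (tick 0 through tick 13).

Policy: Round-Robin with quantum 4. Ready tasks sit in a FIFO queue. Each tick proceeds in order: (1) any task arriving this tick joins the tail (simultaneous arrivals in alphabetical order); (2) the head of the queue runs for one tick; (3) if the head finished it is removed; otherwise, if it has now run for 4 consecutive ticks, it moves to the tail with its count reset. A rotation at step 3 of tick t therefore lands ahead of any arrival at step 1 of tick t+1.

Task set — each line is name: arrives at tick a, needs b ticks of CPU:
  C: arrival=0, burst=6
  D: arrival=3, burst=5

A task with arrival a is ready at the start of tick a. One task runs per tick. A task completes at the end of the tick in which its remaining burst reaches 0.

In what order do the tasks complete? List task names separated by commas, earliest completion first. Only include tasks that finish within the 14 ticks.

t=0: queue=[C] q_used=0 → run C
t=1: queue=[C] q_used=1 → run C
t=2: queue=[C] q_used=2 → run C
t=3: queue=[C,D] q_used=3 → run C
t=4: queue=[D,C] q_used=0 → run D
t=5: queue=[D,C] q_used=1 → run D
t=6: queue=[D,C] q_used=2 → run D
t=7: queue=[D,C] q_used=3 → run D
t=8: queue=[C,D] q_used=0 → run C
t=9: queue=[C,D] q_used=1 → run C
t=10: queue=[D] q_used=0 → run D
t=11: (idle)
t=12: (idle)
t=13: (idle)

completion order = C, D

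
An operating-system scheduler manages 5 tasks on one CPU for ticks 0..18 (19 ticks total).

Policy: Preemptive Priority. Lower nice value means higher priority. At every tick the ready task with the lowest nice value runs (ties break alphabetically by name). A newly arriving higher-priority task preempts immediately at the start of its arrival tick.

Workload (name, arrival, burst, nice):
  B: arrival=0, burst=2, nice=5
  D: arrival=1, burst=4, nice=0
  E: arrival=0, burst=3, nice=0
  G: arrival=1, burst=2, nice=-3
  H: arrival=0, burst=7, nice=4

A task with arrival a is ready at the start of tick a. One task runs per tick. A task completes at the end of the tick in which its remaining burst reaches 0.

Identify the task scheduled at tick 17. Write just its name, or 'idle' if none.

running at tick 17 = B

t=0: ready={B,E,H} → run E
t=1: ready={B,D,E,G,H} → run G
t=2: ready={B,D,E,G,H} → run G
t=3: ready={B,D,E,H} → run D
t=4: ready={B,D,E,H} → run D
t=5: ready={B,D,E,H} → run D
t=6: ready={B,D,E,H} → run D
t=7: ready={B,E,H} → run E
t=8: ready={B,E,H} → run E
t=9: ready={B,H} → run H
t=10: ready={B,H} → run H
t=11: ready={B,H} → run H
t=12: ready={B,H} → run H
t=13: ready={B,H} → run H
t=14: ready={B,H} → run H
t=15: ready={B,H} → run H
t=16: ready={B} → run B
t=17: ready={B} → run B
t=18: (idle)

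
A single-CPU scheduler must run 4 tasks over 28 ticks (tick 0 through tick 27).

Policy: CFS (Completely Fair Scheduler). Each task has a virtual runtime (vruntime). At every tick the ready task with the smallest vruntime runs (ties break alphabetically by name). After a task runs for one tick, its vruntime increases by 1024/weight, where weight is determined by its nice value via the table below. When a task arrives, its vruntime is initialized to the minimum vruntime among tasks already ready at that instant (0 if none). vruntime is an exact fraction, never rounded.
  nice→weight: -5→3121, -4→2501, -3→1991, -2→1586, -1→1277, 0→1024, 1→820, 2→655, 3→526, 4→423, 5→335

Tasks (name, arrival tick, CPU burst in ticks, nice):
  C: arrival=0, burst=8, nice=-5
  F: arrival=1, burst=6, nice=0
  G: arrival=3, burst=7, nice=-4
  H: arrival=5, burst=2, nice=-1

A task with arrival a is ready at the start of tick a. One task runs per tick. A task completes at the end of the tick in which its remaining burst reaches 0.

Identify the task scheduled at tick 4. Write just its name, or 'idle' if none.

t=0: vr[C=0] → run C
t=1: vr[C=1024/3121 F=1024/3121] → run C
t=2: vr[C=2048/3121 F=1024/3121] → run F
t=3: vr[C=2048/3121 F=4145/3121 G=2048/3121] → run C
t=4: vr[C=3072/3121 F=4145/3121 G=2048/3121] → run G
t=5: vr[C=3072/3121 F=4145/3121 G=8317952/7805621 H=3072/3121] → run C
t=6: vr[C=4096/3121 F=4145/3121 G=8317952/7805621 H=3072/3121] → run H
t=7: vr[C=4096/3121 F=4145/3121 G=8317952/7805621 H=7118848/3985517] → run G
t=8: vr[C=4096/3121 F=4145/3121 G=11513856/7805621 H=7118848/3985517] → run C
t=9: vr[C=5120/3121 F=4145/3121 G=11513856/7805621 H=7118848/3985517] → run F
t=10: vr[C=5120/3121 F=7266/3121 G=11513856/7805621 H=7118848/3985517] → run G
t=11: vr[C=5120/3121 F=7266/3121 G=14709760/7805621 H=7118848/3985517] → run C
t=12: vr[C=6144/3121 F=7266/3121 G=14709760/7805621 H=7118848/3985517] → run H
t=13: vr[C=6144/3121 F=7266/3121 G=14709760/7805621] → run G
t=14: vr[C=6144/3121 F=7266/3121 G=17905664/7805621] → run C
t=15: vr[C=7168/3121 F=7266/3121 G=17905664/7805621] → run G
t=16: vr[C=7168/3121 F=7266/3121 G=21101568/7805621] → run C
t=17: vr[F=7266/3121 G=21101568/7805621] → run F
t=18: vr[F=10387/3121 G=21101568/7805621] → run G
t=19: vr[F=10387/3121 G=24297472/7805621] → run G
t=20: vr[F=10387/3121] → run F
t=21: vr[F=13508/3121] → run F
t=22: vr[F=16629/3121] → run F
t=23: (idle)
t=24: (idle)
t=25: (idle)
t=26: (idle)
t=27: (idle)

running at tick 4 = G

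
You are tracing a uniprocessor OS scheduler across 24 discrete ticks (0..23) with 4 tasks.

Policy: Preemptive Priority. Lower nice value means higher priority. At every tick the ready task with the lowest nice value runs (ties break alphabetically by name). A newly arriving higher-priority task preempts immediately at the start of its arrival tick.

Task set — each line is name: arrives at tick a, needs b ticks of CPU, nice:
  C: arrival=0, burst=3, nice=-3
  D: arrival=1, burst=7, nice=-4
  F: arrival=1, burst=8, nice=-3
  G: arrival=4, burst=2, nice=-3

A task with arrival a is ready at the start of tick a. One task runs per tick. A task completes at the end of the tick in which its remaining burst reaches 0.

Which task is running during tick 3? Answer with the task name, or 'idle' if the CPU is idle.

running at tick 3 = D

t=0: ready={C} → run C
t=1: ready={C,D,F} → run D
t=2: ready={C,D,F} → run D
t=3: ready={C,D,F} → run D
t=4: ready={C,D,F,G} → run D
t=5: ready={C,D,F,G} → run D
t=6: ready={C,D,F,G} → run D
t=7: ready={C,D,F,G} → run D
t=8: ready={C,F,G} → run C
t=9: ready={C,F,G} → run C
t=10: ready={F,G} → run F
t=11: ready={F,G} → run F
t=12: ready={F,G} → run F
t=13: ready={F,G} → run F
t=14: ready={F,G} → run F
t=15: ready={F,G} → run F
t=16: ready={F,G} → run F
t=17: ready={F,G} → run F
t=18: ready={G} → run G
t=19: ready={G} → run G
t=20: (idle)
t=21: (idle)
t=22: (idle)
t=23: (idle)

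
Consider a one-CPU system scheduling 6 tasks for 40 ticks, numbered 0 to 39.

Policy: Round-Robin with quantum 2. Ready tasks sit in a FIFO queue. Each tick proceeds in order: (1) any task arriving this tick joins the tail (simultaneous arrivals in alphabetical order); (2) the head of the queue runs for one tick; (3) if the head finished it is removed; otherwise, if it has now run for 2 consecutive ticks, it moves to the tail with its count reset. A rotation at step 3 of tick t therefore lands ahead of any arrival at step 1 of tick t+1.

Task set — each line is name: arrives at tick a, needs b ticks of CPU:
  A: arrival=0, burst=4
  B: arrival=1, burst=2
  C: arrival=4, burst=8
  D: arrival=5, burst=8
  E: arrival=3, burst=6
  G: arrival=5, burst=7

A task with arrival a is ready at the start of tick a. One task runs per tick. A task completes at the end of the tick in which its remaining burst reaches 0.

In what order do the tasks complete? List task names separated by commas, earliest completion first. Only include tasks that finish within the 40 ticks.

completion order = B, A, E, C, D, G

t=0: queue=[A] q_used=0 → run A
t=1: queue=[A,B] q_used=1 → run A
t=2: queue=[B,A] q_used=0 → run B
t=3: queue=[B,A,E] q_used=1 → run B
t=4: queue=[A,E,C] q_used=0 → run A
t=5: queue=[A,E,C,D,G] q_used=1 → run A
t=6: queue=[E,C,D,G] q_used=0 → run E
t=7: queue=[E,C,D,G] q_used=1 → run E
t=8: queue=[C,D,G,E] q_used=0 → run C
t=9: queue=[C,D,G,E] q_used=1 → run C
t=10: queue=[D,G,E,C] q_used=0 → run D
t=11: queue=[D,G,E,C] q_used=1 → run D
t=12: queue=[G,E,C,D] q_used=0 → run G
t=13: queue=[G,E,C,D] q_used=1 → run G
t=14: queue=[E,C,D,G] q_used=0 → run E
t=15: queue=[E,C,D,G] q_used=1 → run E
t=16: queue=[C,D,G,E] q_used=0 → run C
t=17: queue=[C,D,G,E] q_used=1 → run C
t=18: queue=[D,G,E,C] q_used=0 → run D
t=19: queue=[D,G,E,C] q_used=1 → run D
t=20: queue=[G,E,C,D] q_used=0 → run G
t=21: queue=[G,E,C,D] q_used=1 → run G
t=22: queue=[E,C,D,G] q_used=0 → run E
t=23: queue=[E,C,D,G] q_used=1 → run E
t=24: queue=[C,D,G] q_used=0 → run C
t=25: queue=[C,D,G] q_used=1 → run C
t=26: queue=[D,G,C] q_used=0 → run D
t=27: queue=[D,G,C] q_used=1 → run D
t=28: queue=[G,C,D] q_used=0 → run G
t=29: queue=[G,C,D] q_used=1 → run G
t=30: queue=[C,D,G] q_used=0 → run C
t=31: queue=[C,D,G] q_used=1 → run C
t=32: queue=[D,G] q_used=0 → run D
t=33: queue=[D,G] q_used=1 → run D
t=34: queue=[G] q_used=0 → run G
t=35: (idle)
t=36: (idle)
t=37: (idle)
t=38: (idle)
t=39: (idle)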